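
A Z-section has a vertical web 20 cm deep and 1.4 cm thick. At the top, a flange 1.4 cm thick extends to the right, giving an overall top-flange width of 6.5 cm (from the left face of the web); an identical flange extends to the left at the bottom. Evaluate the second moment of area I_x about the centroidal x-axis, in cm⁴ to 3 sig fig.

Decompose the section into non-overlapping parts with the origin at the bottom-left of its bounding rectangle.
Web: 1.4 × 20, A = 28 cm², y = 10 cm, Ī = 933.33 cm⁴.
Top flange (beyond web): 5.1 × 1.4, A = 7.14 cm², y = 19.3 cm, Ī = 1.1662 cm⁴.
Bottom flange (beyond web): 5.1 × 1.4, A = 7.14 cm², y = 0.7 cm, Ī = 1.1662 cm⁴.
Centroid: ȳ = ΣA·y / ΣA = 10 cm.
Transfer each piece to the centroidal x-axis using Ī + A·d² with d = y − 10:
  web: d = 0 cm → contributes +933.33 cm⁴
  top flange (beyond web): d = 9.3 cm → contributes +618.7 cm⁴
  bottom flange (beyond web): d = -9.3 cm → contributes +618.7 cm⁴
Total I = 2170.7 cm⁴.

I_x ≈ 2170 cm⁴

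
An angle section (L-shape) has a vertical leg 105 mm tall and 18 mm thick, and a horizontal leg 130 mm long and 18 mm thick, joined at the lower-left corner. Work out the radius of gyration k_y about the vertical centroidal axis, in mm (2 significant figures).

Treat the section as a set of non-overlapping primitives; coordinates are from the bounding-box lower-left.
Vertical leg: 18 × 105, A = 1 890 mm², x = 9 mm, Ī = 51 030 mm⁴.
Horizontal leg (remainder): 112 × 18, A = 2 016 mm², x = 74 mm, Ī = 2 107 392 mm⁴.
Centroid: x̄ = ΣA·x / ΣA = 42.55 mm.
Transfer each piece to the vertical centroidal axis using Ī + A·d² with d = x − 42.55:
  vertical leg: d = -33.55 mm → contributes +2 178 214 mm⁴
  horizontal leg (remainder): d = 31.45 mm → contributes +4 101 627 mm⁴
Total I = 6 279 841 mm⁴.
Radius of gyration: k = √(I/A) = √(6 279 841 / 3 906) = 40.1 mm.

k_y ≈ 40 mm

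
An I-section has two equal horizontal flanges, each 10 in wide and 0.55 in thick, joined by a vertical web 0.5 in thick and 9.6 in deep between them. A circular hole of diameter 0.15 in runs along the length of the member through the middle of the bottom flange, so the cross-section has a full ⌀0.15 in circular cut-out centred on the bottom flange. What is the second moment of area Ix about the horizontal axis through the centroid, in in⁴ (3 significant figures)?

Ix ≈ 320 in⁴

Split into non-overlapping primitives; take the origin at the lower-left of the bounding box.
Bottom flange: 10 × 0.55, A = 5.5 in², y = 0.275 in, Ī = 0.13865 in⁴.
Web: 0.5 × 9.6, A = 4.8 in², y = 5.35 in, Ī = 36.864 in⁴.
Top flange: 10 × 0.55, A = 5.5 in², y = 10.425 in, Ī = 0.13865 in⁴.
Hole (subtracted): ⌀0.15, A = 0.017671 in², y = 0.275 in, Ī = 0.00002485 in⁴.
Centroid: ȳ = ΣA·y / ΣA = 5.3557 in.
Transfer each piece to the horizontal axis through the centroid using Ī + A·d² with d = y − 5.3557:
  bottom flange: d = -5.0807 in → contributes +142.11 in⁴
  web: d = -0.0056825 in → contributes +36.864 in⁴
  top flange: d = 5.0693 in → contributes +141.48 in⁴
  hole: d = -5.0807 in → contributes −0.45618 in⁴
Total I = 320 in⁴.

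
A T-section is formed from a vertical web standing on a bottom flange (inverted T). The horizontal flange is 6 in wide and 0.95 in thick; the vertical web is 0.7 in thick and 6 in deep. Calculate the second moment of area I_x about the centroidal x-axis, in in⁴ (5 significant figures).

I_x ≈ 42.230 in⁴

Decompose the section into non-overlapping parts with the origin at the bottom-left of its bounding rectangle.
Flange: 6 × 0.95, A = 5.7 in², y = 0.475 in, Ī = 0.4286875 in⁴.
Web: 0.7 × 6, A = 4.2 in², y = 3.95 in, Ī = 12.6 in⁴.
Centroid: ȳ = ΣA·y / ΣA = 1.949242 in.
Transfer each piece to the centroidal x-axis using Ī + A·d² with d = y − 1.949242:
  flange: d = -1.474242 in → contributes +12.81701 in⁴
  web: d = 2.000758 in → contributes +29.41273 in⁴
Total I = 42.22974 in⁴.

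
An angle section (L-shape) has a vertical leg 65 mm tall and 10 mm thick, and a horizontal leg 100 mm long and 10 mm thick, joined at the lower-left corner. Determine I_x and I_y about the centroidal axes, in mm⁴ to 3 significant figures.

I_x ≈ 5.22 × 10⁵ mm⁴, I_y ≈ 1.56 × 10⁶ mm⁴

Treat the section as a set of non-overlapping primitives; coordinates are from the bounding-box lower-left.
Vertical leg: 10 × 65, A = 650 mm², y = 32.5 mm, Ī = 228 854 mm⁴.
Horizontal leg (remainder): 90 × 10, A = 900 mm², y = 5 mm, Ī = 7 500 mm⁴.
Centroid: ȳ = ΣA·y / ΣA = 16.532 mm.
Transfer each piece to the centroidal x-axis using Ī + A·d² with d = y − 16.532:
  vertical leg: d = 15.968 mm → contributes +394 584 mm⁴
  horizontal leg (remainder): d = -11.532 mm → contributes +127 194 mm⁴
Total I = 521 778 mm⁴.
For the y-axis: x̄ = 34.032 mm.
Repeating about the centroidal y-axis gives I_y = 1 556 465 mm⁴.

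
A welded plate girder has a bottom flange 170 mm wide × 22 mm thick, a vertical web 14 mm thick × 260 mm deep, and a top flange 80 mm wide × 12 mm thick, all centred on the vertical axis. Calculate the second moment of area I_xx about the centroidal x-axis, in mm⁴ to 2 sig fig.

Break the section into simple shapes (no overlaps), measuring from the bottom-left corner of the bounding box.
Bottom plate: 170 × 22, A = 3 740 mm², y = 11 mm, Ī = 150 847 mm⁴.
Web plate: 14 × 260, A = 3 640 mm², y = 152 mm, Ī = 20 505 333 mm⁴.
Top plate: 80 × 12, A = 960 mm², y = 288 mm, Ī = 11 520 mm⁴.
Centroid: ȳ = ΣA·y / ΣA = 104.4 mm.
Transfer each piece to the centroidal x-axis using Ī + A·d² with d = y − 104.4:
  bottom plate: d = -93.42 mm → contributes +32 794 052 mm⁴
  web plate: d = 47.58 mm → contributes +28 744 226 mm⁴
  top plate: d = 183.6 mm → contributes +32 363 500 mm⁴
Total I = 93 901 777 mm⁴.

I_xx ≈ 9.4 × 10⁷ mm⁴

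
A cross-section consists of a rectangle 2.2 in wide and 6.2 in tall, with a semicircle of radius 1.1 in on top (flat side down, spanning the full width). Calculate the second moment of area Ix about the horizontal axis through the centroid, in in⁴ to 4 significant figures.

Ix ≈ 65.08 in⁴

Split into non-overlapping primitives; take the origin at the lower-left of the bounding box.
Rectangular body: 2.2 × 6.2, A = 13.64 in², y = 3.1 in, Ī = 43.6935 in⁴.
Semicircular cap: semicircle r = 1.1, A = 1.90066 in², y = 6.66685 in, Ī = 0.160695 in⁴.
Centroid: ȳ = ΣA·y / ΣA = 3.53624 in.
Transfer each piece to the horizontal axis through the centroid using Ī + A·d² with d = y − 3.53624:
  rectangular body: d = -0.436236 in → contributes +46.2892 in⁴
  semicircular cap: d = 3.13062 in → contributes +18.7887 in⁴
Total I = 65.0778 in⁴.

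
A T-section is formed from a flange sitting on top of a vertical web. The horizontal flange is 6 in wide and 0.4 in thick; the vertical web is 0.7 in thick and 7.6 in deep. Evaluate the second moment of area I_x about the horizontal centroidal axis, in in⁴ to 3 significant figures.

I_x ≈ 52.1 in⁴

Decompose the section into non-overlapping parts with the origin at the bottom-left of its bounding rectangle.
Flange: 6 × 0.4, A = 2.4 in², y = 7.8 in, Ī = 0.032 in⁴.
Web: 0.7 × 7.6, A = 5.32 in², y = 3.8 in, Ī = 25.607 in⁴.
Centroid: ȳ = ΣA·y / ΣA = 5.0435 in.
Transfer each piece to the horizontal centroidal axis using Ī + A·d² with d = y − 5.0435:
  flange: d = 2.7565 in → contributes +18.268 in⁴
  web: d = -1.2435 in → contributes +33.834 in⁴
Total I = 52.101 in⁴.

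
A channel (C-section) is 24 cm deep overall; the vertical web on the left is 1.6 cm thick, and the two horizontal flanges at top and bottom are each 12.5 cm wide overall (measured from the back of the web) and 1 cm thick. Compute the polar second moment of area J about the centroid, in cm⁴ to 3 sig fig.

J ≈ 5500 cm⁴

Break the section into simple shapes (no overlaps), measuring from the bottom-left corner of the bounding box.
Web: 1.6 × 24, A = 38.4 cm², y = 12 cm, Ī = 1843.2 cm⁴.
Top flange (beyond web): 10.9 × 1, A = 10.9 cm², y = 23.5 cm, Ī = 0.90833 cm⁴.
Bottom flange (beyond web): 10.9 × 1, A = 10.9 cm², y = 0.5 cm, Ī = 0.90833 cm⁴.
By symmetry the centroid is at mid-height, ȳ = 12 cm.
Transfer each piece to the centroidal x-axis using Ī + A·d² with d = y − 12:
  web: d = 0 cm → contributes +1843.2 cm⁴
  top flange (beyond web): d = 11.5 cm → contributes +1442.4 cm⁴
  bottom flange (beyond web): d = -11.5 cm → contributes +1442.4 cm⁴
Total I = 4728.1 cm⁴.
For the y-axis: x̄ = 3.0633 cm.
Repeating about the centroidal y-axis gives I_y = 767.22 cm⁴.
Polar second moment: J = I_x + I_y = 5495.3 cm⁴.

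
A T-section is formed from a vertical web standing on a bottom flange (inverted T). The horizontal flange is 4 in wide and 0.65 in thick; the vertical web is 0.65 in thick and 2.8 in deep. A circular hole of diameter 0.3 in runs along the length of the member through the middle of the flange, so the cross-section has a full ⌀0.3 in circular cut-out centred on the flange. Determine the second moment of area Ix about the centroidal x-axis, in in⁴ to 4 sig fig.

Treat the section as a set of non-overlapping primitives; coordinates are from the bounding-box lower-left.
Flange: 4 × 0.65, A = 2.6 in², y = 0.325 in, Ī = 0.0915417 in⁴.
Web: 0.65 × 2.8, A = 1.82 in², y = 2.05 in, Ī = 1.18907 in⁴.
Hole (subtracted): ⌀0.3, A = 0.0706858 in², y = 0.325 in, Ī = 0.000397608 in⁴.
Centroid: ȳ = ΣA·y / ΣA = 1.04684 in.
Transfer each piece to the centroidal x-axis using Ī + A·d² with d = y − 1.04684:
  flange: d = -0.721838 in → contributes +1.44627 in⁴
  web: d = 1.00316 in → contributes +3.02059 in⁴
  hole: d = -0.721838 in → contributes −0.0372285 in⁴
Total I = 4.42964 in⁴.

Ix ≈ 4.430 in⁴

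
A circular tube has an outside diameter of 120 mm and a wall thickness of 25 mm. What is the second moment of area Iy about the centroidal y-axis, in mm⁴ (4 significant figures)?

Iy ≈ 9.000 × 10⁶ mm⁴

Split into non-overlapping primitives; take the origin at the lower-left of the bounding box.
Outer circle: ⌀120, A = 11309.7 mm², x = 60 mm, Ī = 10 178 760 mm⁴.
Bore (subtracted): ⌀70, A = 3848.45 mm², x = 60 mm, Ī = 1 178 588 mm⁴.
By symmetry the centroid is at mid-width, x̄ = 60 mm.
All pieces are centred on the centroidal y-axis, so I = ΣĪ (holes subtracted) = 9 000 172 mm⁴.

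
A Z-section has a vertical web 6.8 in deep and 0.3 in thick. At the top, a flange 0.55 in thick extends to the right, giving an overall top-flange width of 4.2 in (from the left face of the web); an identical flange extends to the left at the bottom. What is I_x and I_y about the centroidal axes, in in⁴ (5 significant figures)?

I_x ≈ 49.863 in⁴, I_y ≈ 24.372 in⁴

Decompose the section into non-overlapping parts with the origin at the bottom-left of its bounding rectangle.
Web: 0.3 × 6.8, A = 2.04 in², y = 3.4 in, Ī = 7.8608 in⁴.
Top flange (beyond web): 3.9 × 0.55, A = 2.145 in², y = 6.525 in, Ī = 0.05407188 in⁴.
Bottom flange (beyond web): 3.9 × 0.55, A = 2.145 in², y = 0.275 in, Ī = 0.05407188 in⁴.
Centroid: ȳ = ΣA·y / ΣA = 3.4 in.
Transfer each piece to the centroidal x-axis using Ī + A·d² with d = y − 3.4:
  web: d = 0 in → contributes +7.8608 in⁴
  top flange (beyond web): d = 3.125 in → contributes +21.00134 in⁴
  bottom flange (beyond web): d = -3.125 in → contributes +21.00134 in⁴
Total I = 49.86348 in⁴.
For the y-axis: x̄ = 4.05 in.
Repeating about the centroidal y-axis gives I_y = 24.37178 in⁴.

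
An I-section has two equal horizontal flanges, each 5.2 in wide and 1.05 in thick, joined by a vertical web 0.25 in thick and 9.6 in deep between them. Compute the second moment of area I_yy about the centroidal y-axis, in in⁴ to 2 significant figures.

I_yy ≈ 25 in⁴

Break the section into simple shapes (no overlaps), measuring from the bottom-left corner of the bounding box.
Bottom flange: 5.2 × 1.05, A = 5.46 in², x = 2.6 in, Ī = 12.3 in⁴.
Web: 0.25 × 9.6, A = 2.4 in², x = 2.6 in, Ī = 0.0125 in⁴.
Top flange: 5.2 × 1.05, A = 5.46 in², x = 2.6 in, Ī = 12.3 in⁴.
By symmetry the centroid is at mid-width, x̄ = 2.6 in.
All pieces are centred on the centroidal y-axis, so I = ΣĪ = 24.62 in⁴.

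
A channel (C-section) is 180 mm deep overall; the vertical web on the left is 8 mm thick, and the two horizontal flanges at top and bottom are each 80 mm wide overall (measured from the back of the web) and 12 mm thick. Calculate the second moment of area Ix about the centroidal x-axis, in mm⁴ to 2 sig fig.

Treat the section as a set of non-overlapping primitives; coordinates are from the bounding-box lower-left.
Web: 8 × 180, A = 1 440 mm², y = 90 mm, Ī = 3 888 000 mm⁴.
Top flange (beyond web): 72 × 12, A = 864 mm², y = 174 mm, Ī = 10 368 mm⁴.
Bottom flange (beyond web): 72 × 12, A = 864 mm², y = 6 mm, Ī = 10 368 mm⁴.
By symmetry the centroid is at mid-height, ȳ = 90 mm.
Transfer each piece to the centroidal x-axis using Ī + A·d² with d = y − 90:
  web: d = 0 mm → contributes +3 888 000 mm⁴
  top flange (beyond web): d = 84 mm → contributes +6 106 752 mm⁴
  bottom flange (beyond web): d = -84 mm → contributes +6 106 752 mm⁴
Total I = 16 101 504 mm⁴.

Ix ≈ 1.6 × 10⁷ mm⁴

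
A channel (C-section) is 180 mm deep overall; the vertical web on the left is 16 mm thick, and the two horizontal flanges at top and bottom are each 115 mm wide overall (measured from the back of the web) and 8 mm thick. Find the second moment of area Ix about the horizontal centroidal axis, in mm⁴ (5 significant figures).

Treat the section as a set of non-overlapping primitives; coordinates are from the bounding-box lower-left.
Web: 16 × 180, A = 2 880 mm², y = 90 mm, Ī = 7 776 000 mm⁴.
Top flange (beyond web): 99 × 8, A = 792 mm², y = 176 mm, Ī = 4 224 mm⁴.
Bottom flange (beyond web): 99 × 8, A = 792 mm², y = 4 mm, Ī = 4 224 mm⁴.
By symmetry the centroid is at mid-height, ȳ = 90 mm.
Transfer each piece to the horizontal centroidal axis using Ī + A·d² with d = y − 90:
  web: d = 0 mm → contributes +7 776 000 mm⁴
  top flange (beyond web): d = 86 mm → contributes +5 861 856 mm⁴
  bottom flange (beyond web): d = -86 mm → contributes +5 861 856 mm⁴
Total I = 19 499 712 mm⁴.

Ix ≈ 1.9500 × 10⁷ mm⁴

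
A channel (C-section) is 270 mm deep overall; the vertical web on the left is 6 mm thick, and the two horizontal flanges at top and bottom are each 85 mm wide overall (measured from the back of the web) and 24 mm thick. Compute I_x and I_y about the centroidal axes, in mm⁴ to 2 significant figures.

I_x ≈ 6.7 × 10⁷ mm⁴, I_y ≈ 4.0 × 10⁶ mm⁴

Decompose the section into non-overlapping parts with the origin at the bottom-left of its bounding rectangle.
Web: 6 × 270, A = 1 620 mm², y = 135 mm, Ī = 9 841 500 mm⁴.
Top flange (beyond web): 79 × 24, A = 1 896 mm², y = 258 mm, Ī = 91 008 mm⁴.
Bottom flange (beyond web): 79 × 24, A = 1 896 mm², y = 12 mm, Ī = 91 008 mm⁴.
By symmetry the centroid is at mid-height, ȳ = 135 mm.
Transfer each piece to the centroidal x-axis using Ī + A·d² with d = y − 135:
  web: d = 0 mm → contributes +9 841 500 mm⁴
  top flange (beyond web): d = 123 mm → contributes +28 775 592 mm⁴
  bottom flange (beyond web): d = -123 mm → contributes +28 775 592 mm⁴
Total I = 67 392 684 mm⁴.
For the y-axis: x̄ = 32.78 mm.
Repeating about the centroidal y-axis gives I_y = 4 027 250 mm⁴.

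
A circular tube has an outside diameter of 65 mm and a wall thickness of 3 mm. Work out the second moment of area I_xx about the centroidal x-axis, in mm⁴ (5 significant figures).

I_xx ≈ 2.8143 × 10⁵ mm⁴

Split into non-overlapping primitives; take the origin at the lower-left of the bounding box.
Outer circle: ⌀65, A = 3318.307 mm², y = 32.5 mm, Ī = 876240.5 mm⁴.
Bore (subtracted): ⌀59, A = 2733.971 mm², y = 32.5 mm, Ī = 594809.6 mm⁴.
By symmetry the centroid is at mid-height, ȳ = 32.5 mm.
All pieces are centred on the centroidal x-axis, so I = ΣĪ (holes subtracted) = 281430.9 mm⁴.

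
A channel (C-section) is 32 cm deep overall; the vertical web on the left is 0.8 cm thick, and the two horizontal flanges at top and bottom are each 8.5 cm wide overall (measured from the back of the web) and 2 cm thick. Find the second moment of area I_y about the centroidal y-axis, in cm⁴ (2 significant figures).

I_y ≈ 410 cm⁴

Break the section into simple shapes (no overlaps), measuring from the bottom-left corner of the bounding box.
Web: 0.8 × 32, A = 25.6 cm², x = 0.4 cm, Ī = 1.365 cm⁴.
Top flange (beyond web): 7.7 × 2, A = 15.4 cm², x = 4.65 cm, Ī = 76.09 cm⁴.
Bottom flange (beyond web): 7.7 × 2, A = 15.4 cm², x = 4.65 cm, Ī = 76.09 cm⁴.
Centroid: x̄ = ΣA·x / ΣA = 2.721 cm.
Transfer each piece to the centroidal y-axis using Ī + A·d² with d = x − 2.721:
  web: d = -2.321 cm → contributes +139.3 cm⁴
  top flange (beyond web): d = 1.929 cm → contributes +133.4 cm⁴
  bottom flange (beyond web): d = 1.929 cm → contributes +133.4 cm⁴
Total I = 406.1 cm⁴.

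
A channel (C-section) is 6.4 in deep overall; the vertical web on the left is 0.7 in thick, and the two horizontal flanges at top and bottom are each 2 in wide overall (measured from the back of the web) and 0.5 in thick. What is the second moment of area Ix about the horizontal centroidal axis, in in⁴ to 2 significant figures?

Split into non-overlapping primitives; take the origin at the lower-left of the bounding box.
Web: 0.7 × 6.4, A = 4.48 in², y = 3.2 in, Ī = 15.29 in⁴.
Top flange (beyond web): 1.3 × 0.5, A = 0.65 in², y = 6.15 in, Ī = 0.01354 in⁴.
Bottom flange (beyond web): 1.3 × 0.5, A = 0.65 in², y = 0.25 in, Ī = 0.01354 in⁴.
By symmetry the centroid is at mid-height, ȳ = 3.2 in.
Transfer each piece to the horizontal centroidal axis using Ī + A·d² with d = y − 3.2:
  web: d = 0 in → contributes +15.29 in⁴
  top flange (beyond web): d = 2.95 in → contributes +5.67 in⁴
  bottom flange (beyond web): d = -2.95 in → contributes +5.67 in⁴
Total I = 26.63 in⁴.

Ix ≈ 27 in⁴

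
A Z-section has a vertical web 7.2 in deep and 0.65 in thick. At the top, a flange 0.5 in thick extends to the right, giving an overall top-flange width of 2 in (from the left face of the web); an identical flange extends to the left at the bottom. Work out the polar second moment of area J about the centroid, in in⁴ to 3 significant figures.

Break the section into simple shapes (no overlaps), measuring from the bottom-left corner of the bounding box.
Web: 0.65 × 7.2, A = 4.68 in², y = 3.6 in, Ī = 20.218 in⁴.
Top flange (beyond web): 1.35 × 0.5, A = 0.675 in², y = 6.95 in, Ī = 0.014063 in⁴.
Bottom flange (beyond web): 1.35 × 0.5, A = 0.675 in², y = 0.25 in, Ī = 0.014063 in⁴.
Centroid: ȳ = ΣA·y / ΣA = 3.6 in.
Transfer each piece to the centroidal x-axis using Ī + A·d² with d = y − 3.6:
  web: d = 0 in → contributes +20.218 in⁴
  top flange (beyond web): d = 3.35 in → contributes +7.5893 in⁴
  bottom flange (beyond web): d = -3.35 in → contributes +7.5893 in⁴
Total I = 35.396 in⁴.
For the y-axis: x̄ = 1.675 in.
Repeating about the centroidal y-axis gives I_y = 1.7198 in⁴.
Polar second moment: J = I_x + I_y = 37.116 in⁴.

J ≈ 37.1 in⁴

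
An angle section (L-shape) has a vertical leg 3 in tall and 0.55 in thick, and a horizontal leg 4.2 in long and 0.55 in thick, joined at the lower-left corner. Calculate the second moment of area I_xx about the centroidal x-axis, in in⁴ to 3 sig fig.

I_xx ≈ 2.65 in⁴

Break the section into simple shapes (no overlaps), measuring from the bottom-left corner of the bounding box.
Vertical leg: 0.55 × 3, A = 1.65 in², y = 1.5 in, Ī = 1.2375 in⁴.
Horizontal leg (remainder): 3.65 × 0.55, A = 2.0075 in², y = 0.275 in, Ī = 0.050606 in⁴.
Centroid: ȳ = ΣA·y / ΣA = 0.82763 in.
Transfer each piece to the centroidal x-axis using Ī + A·d² with d = y − 0.82763:
  vertical leg: d = 0.67237 in → contributes +1.9834 in⁴
  horizontal leg (remainder): d = -0.55263 in → contributes +0.6637 in⁴
Total I = 2.6471 in⁴.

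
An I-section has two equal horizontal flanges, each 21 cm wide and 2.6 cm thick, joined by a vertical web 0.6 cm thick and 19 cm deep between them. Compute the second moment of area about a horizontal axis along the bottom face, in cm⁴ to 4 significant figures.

Treat the section as a set of non-overlapping primitives; coordinates are from the bounding-box lower-left.
Bottom flange: 21 × 2.6, A = 54.6 cm², y = 1.3 cm, Ī = 30.758 cm⁴.
Web: 0.6 × 19, A = 11.4 cm², y = 12.1 cm, Ī = 342.95 cm⁴.
Top flange: 21 × 2.6, A = 54.6 cm², y = 22.9 cm, Ī = 30.758 cm⁴.
Transfer each piece to a horizontal axis along the bottom face using Ī + A·d² with d = y − 0:
  bottom flange: d = 1.3 cm → contributes +123.032 cm⁴
  web: d = 12.1 cm → contributes +2012.02 cm⁴
  top flange: d = 22.9 cm → contributes +28663.5 cm⁴
Total I = 30798.6 cm⁴.

I_base ≈ 3.080 × 10⁴ cm⁴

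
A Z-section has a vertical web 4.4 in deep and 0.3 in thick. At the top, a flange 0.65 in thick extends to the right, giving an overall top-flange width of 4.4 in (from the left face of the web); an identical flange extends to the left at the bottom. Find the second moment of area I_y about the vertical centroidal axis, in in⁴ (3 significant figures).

Treat the section as a set of non-overlapping primitives; coordinates are from the bounding-box lower-left.
Web: 0.3 × 4.4, A = 1.32 in², x = 4.25 in, Ī = 0.0099 in⁴.
Top flange (beyond web): 4.1 × 0.65, A = 2.665 in², x = 6.45 in, Ī = 3.7332 in⁴.
Bottom flange (beyond web): 4.1 × 0.65, A = 2.665 in², x = 2.05 in, Ī = 3.7332 in⁴.
Centroid: x̄ = ΣA·x / ΣA = 4.25 in.
Transfer each piece to the vertical centroidal axis using Ī + A·d² with d = x − 4.25:
  web: d = 0 in → contributes +0.0099 in⁴
  top flange (beyond web): d = 2.2 in → contributes +16.632 in⁴
  bottom flange (beyond web): d = -2.2 in → contributes +16.632 in⁴
Total I = 33.274 in⁴.

I_y ≈ 33.3 in⁴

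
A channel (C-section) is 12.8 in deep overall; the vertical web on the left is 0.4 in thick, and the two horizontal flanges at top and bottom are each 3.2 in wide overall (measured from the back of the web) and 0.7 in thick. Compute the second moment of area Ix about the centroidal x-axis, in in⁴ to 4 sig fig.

Ix ≈ 213.5 in⁴

Break the section into simple shapes (no overlaps), measuring from the bottom-left corner of the bounding box.
Web: 0.4 × 12.8, A = 5.12 in², y = 6.4 in, Ī = 69.9051 in⁴.
Top flange (beyond web): 2.8 × 0.7, A = 1.96 in², y = 12.45 in, Ī = 0.0800333 in⁴.
Bottom flange (beyond web): 2.8 × 0.7, A = 1.96 in², y = 0.35 in, Ī = 0.0800333 in⁴.
By symmetry the centroid is at mid-height, ȳ = 6.4 in.
Transfer each piece to the centroidal x-axis using Ī + A·d² with d = y − 6.4:
  web: d = 0 in → contributes +69.9051 in⁴
  top flange (beyond web): d = 6.05 in → contributes +71.8209 in⁴
  bottom flange (beyond web): d = -6.05 in → contributes +71.8209 in⁴
Total I = 213.547 in⁴.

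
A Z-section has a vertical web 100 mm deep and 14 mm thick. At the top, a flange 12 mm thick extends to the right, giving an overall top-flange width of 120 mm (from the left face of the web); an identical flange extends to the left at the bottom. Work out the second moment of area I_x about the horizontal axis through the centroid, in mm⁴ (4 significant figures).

I_x ≈ 6.122 × 10⁶ mm⁴

Split into non-overlapping primitives; take the origin at the lower-left of the bounding box.
Web: 14 × 100, A = 1 400 mm², y = 50 mm, Ī = 1 166 667 mm⁴.
Top flange (beyond web): 106 × 12, A = 1 272 mm², y = 94 mm, Ī = 15 264 mm⁴.
Bottom flange (beyond web): 106 × 12, A = 1 272 mm², y = 6 mm, Ī = 15 264 mm⁴.
Centroid: ȳ = ΣA·y / ΣA = 50 mm.
Transfer each piece to the horizontal axis through the centroid using Ī + A·d² with d = y − 50:
  web: d = 0 mm → contributes +1 166 667 mm⁴
  top flange (beyond web): d = 44 mm → contributes +2 477 856 mm⁴
  bottom flange (beyond web): d = -44 mm → contributes +2 477 856 mm⁴
Total I = 6 122 379 mm⁴.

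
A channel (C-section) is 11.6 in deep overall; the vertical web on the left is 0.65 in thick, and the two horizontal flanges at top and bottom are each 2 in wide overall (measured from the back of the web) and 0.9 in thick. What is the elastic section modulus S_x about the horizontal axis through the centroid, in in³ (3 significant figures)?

S_x ≈ 26.6 in³

Split into non-overlapping primitives; take the origin at the lower-left of the bounding box.
Web: 0.65 × 11.6, A = 7.54 in², y = 5.8 in, Ī = 84.549 in⁴.
Top flange (beyond web): 1.35 × 0.9, A = 1.215 in², y = 11.15 in, Ī = 0.082013 in⁴.
Bottom flange (beyond web): 1.35 × 0.9, A = 1.215 in², y = 0.45 in, Ī = 0.082013 in⁴.
By symmetry the centroid is at mid-height, ȳ = 5.8 in.
Transfer each piece to the horizontal axis through the centroid using Ī + A·d² with d = y − 5.8:
  web: d = 0 in → contributes +84.549 in⁴
  top flange (beyond web): d = 5.35 in → contributes +34.858 in⁴
  bottom flange (beyond web): d = -5.35 in → contributes +34.858 in⁴
Total I = 154.27 in⁴.
Extreme fibre distance c = 5.8 in; S = I/c = 26.597 in³.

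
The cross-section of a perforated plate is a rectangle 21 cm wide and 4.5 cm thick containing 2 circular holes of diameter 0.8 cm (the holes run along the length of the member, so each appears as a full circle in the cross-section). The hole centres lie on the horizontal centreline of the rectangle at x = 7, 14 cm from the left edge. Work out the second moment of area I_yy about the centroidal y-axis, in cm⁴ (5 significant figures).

Split into non-overlapping primitives; take the origin at the lower-left of the bounding box.
Plate: 21 × 4.5, A = 94.5 cm², x = 10.5 cm, Ī = 3472.875 cm⁴.
Hole 1 (subtracted): ⌀0.8, A = 0.5026548 cm², x = 7 cm, Ī = 0.02010619 cm⁴.
Hole 2 (subtracted): ⌀0.8, A = 0.5026548 cm², x = 14 cm, Ī = 0.02010619 cm⁴.
By symmetry the centroid is at mid-width, x̄ = 10.5 cm.
Transfer each piece to the centroidal y-axis using Ī + A·d² with d = x − 10.5:
  plate: d = 0 cm → contributes +3472.875 cm⁴
  hole 1: d = -3.5 cm → contributes −6.177628 cm⁴
  hole 2: d = 3.5 cm → contributes −6.177628 cm⁴
Total I = 3460.52 cm⁴.

I_yy ≈ 3460.5 cm⁴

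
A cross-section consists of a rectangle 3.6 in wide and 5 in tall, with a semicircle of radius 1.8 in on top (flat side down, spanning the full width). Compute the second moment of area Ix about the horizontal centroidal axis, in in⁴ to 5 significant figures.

Ix ≈ 80.920 in⁴

Treat the section as a set of non-overlapping primitives; coordinates are from the bounding-box lower-left.
Rectangular body: 3.6 × 5, A = 18 in², y = 2.5 in, Ī = 37.5 in⁴.
Semicircular cap: semicircle r = 1.8, A = 5.08938 in², y = 5.763944 in, Ī = 1.152185 in⁴.
Centroid: ȳ = ΣA·y / ΣA = 3.219441 in.
Transfer each piece to the horizontal centroidal axis using Ī + A·d² with d = y − 3.219441:
  rectangular body: d = -0.7194412 in → contributes +46.81672 in⁴
  semicircular cap: d = 2.544503 in → contributes +34.10334 in⁴
Total I = 80.92006 in⁴.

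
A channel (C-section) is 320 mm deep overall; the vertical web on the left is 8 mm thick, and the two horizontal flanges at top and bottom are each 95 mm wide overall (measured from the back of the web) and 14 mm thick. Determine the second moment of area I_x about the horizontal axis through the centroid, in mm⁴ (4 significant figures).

Treat the section as a set of non-overlapping primitives; coordinates are from the bounding-box lower-left.
Web: 8 × 320, A = 2 560 mm², y = 160 mm, Ī = 21 845 333 mm⁴.
Top flange (beyond web): 87 × 14, A = 1 218 mm², y = 313 mm, Ī = 19 894 mm⁴.
Bottom flange (beyond web): 87 × 14, A = 1 218 mm², y = 7 mm, Ī = 19 894 mm⁴.
By symmetry the centroid is at mid-height, ȳ = 160 mm.
Transfer each piece to the horizontal axis through the centroid using Ī + A·d² with d = y − 160:
  web: d = 0 mm → contributes +21 845 333 mm⁴
  top flange (beyond web): d = 153 mm → contributes +28 532 056 mm⁴
  bottom flange (beyond web): d = -153 mm → contributes +28 532 056 mm⁴
Total I = 78 909 445 mm⁴.

I_x ≈ 7.891 × 10⁷ mm⁴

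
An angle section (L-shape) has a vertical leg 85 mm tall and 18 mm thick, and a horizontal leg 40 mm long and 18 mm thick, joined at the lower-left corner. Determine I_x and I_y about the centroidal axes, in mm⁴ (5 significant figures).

Decompose the section into non-overlapping parts with the origin at the bottom-left of its bounding rectangle.
Vertical leg: 18 × 85, A = 1 530 mm², y = 42.5 mm, Ī = 921187.5 mm⁴.
Horizontal leg (remainder): 22 × 18, A = 396 mm², y = 9 mm, Ī = 10 692 mm⁴.
Centroid: ȳ = ΣA·y / ΣA = 35.61215 mm.
Transfer each piece to the centroidal x-axis using Ī + A·d² with d = y − 35.61215:
  vertical leg: d = 6.88785 mm → contributes +993774.5 mm⁴
  horizontal leg (remainder): d = -26.61215 mm → contributes +291141.8 mm⁴
Total I = 1 284 916 mm⁴.
For the y-axis: x̄ = 13.11215 mm.
Repeating about the centroidal y-axis gives I_y = 183113.8 mm⁴.

I_x ≈ 1.2849 × 10⁶ mm⁴, I_y ≈ 1.8311 × 10⁵ mm⁴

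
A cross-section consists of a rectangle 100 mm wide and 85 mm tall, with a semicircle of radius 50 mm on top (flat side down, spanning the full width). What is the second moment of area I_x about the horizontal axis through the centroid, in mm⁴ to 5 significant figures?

Decompose the section into non-overlapping parts with the origin at the bottom-left of its bounding rectangle.
Rectangular body: 100 × 85, A = 8 500 mm², y = 42.5 mm, Ī = 5 117 708 mm⁴.
Semicircular cap: semicircle r = 50, A = 3926.991 mm², y = 106.2207 mm, Ī = 685 981 mm⁴.
Centroid: ȳ = ΣA·y / ΣA = 62.63604 mm.
Transfer each piece to the horizontal axis through the centroid using Ī + A·d² with d = y − 62.63604:
  rectangular body: d = -20.13604 mm → contributes +8 564 121 mm⁴
  semicircular cap: d = 43.58461 mm → contributes +8 145 766 mm⁴
Total I = 16 709 887 mm⁴.

I_x ≈ 1.6710 × 10⁷ mm⁴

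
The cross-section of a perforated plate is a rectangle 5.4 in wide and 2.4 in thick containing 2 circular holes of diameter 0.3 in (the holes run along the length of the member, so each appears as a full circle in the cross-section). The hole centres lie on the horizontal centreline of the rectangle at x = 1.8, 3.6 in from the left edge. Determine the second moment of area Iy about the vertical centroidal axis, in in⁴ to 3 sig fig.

Iy ≈ 31.4 in⁴

Split into non-overlapping primitives; take the origin at the lower-left of the bounding box.
Plate: 5.4 × 2.4, A = 12.96 in², x = 2.7 in, Ī = 31.493 in⁴.
Hole 1 (subtracted): ⌀0.3, A = 0.070686 in², x = 1.8 in, Ī = 0.00039761 in⁴.
Hole 2 (subtracted): ⌀0.3, A = 0.070686 in², x = 3.6 in, Ī = 0.00039761 in⁴.
By symmetry the centroid is at mid-width, x̄ = 2.7 in.
Transfer each piece to the vertical centroidal axis using Ī + A·d² with d = x − 2.7:
  plate: d = 0 in → contributes +31.493 in⁴
  hole 1: d = -0.9 in → contributes −0.057653 in⁴
  hole 2: d = 0.9 in → contributes −0.057653 in⁴
Total I = 31.377 in⁴.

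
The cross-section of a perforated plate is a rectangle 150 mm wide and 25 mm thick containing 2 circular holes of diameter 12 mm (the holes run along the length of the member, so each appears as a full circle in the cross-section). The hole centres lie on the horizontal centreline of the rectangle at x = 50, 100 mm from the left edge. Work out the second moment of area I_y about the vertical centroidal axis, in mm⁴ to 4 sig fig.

Treat the section as a set of non-overlapping primitives; coordinates are from the bounding-box lower-left.
Plate: 150 × 25, A = 3 750 mm², x = 75 mm, Ī = 7 031 250 mm⁴.
Hole 1 (subtracted): ⌀12, A = 113.097 mm², x = 50 mm, Ī = 1017.88 mm⁴.
Hole 2 (subtracted): ⌀12, A = 113.097 mm², x = 100 mm, Ī = 1017.88 mm⁴.
By symmetry the centroid is at mid-width, x̄ = 75 mm.
Transfer each piece to the vertical centroidal axis using Ī + A·d² with d = x − 75:
  plate: d = 0 mm → contributes +7 031 250 mm⁴
  hole 1: d = -25 mm → contributes −71703.7 mm⁴
  hole 2: d = 25 mm → contributes −71703.7 mm⁴
Total I = 6 887 843 mm⁴.

I_y ≈ 6.888 × 10⁶ mm⁴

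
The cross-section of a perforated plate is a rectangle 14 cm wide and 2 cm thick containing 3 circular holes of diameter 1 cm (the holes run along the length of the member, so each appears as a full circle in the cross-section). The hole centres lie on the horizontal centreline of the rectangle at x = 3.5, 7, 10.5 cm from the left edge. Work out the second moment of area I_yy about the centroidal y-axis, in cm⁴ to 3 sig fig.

Decompose the section into non-overlapping parts with the origin at the bottom-left of its bounding rectangle.
Plate: 14 × 2, A = 28 cm², x = 7 cm, Ī = 457.33 cm⁴.
Hole 1 (subtracted): ⌀1, A = 0.7854 cm², x = 3.5 cm, Ī = 0.049087 cm⁴.
Hole 2 (subtracted): ⌀1, A = 0.7854 cm², x = 7 cm, Ī = 0.049087 cm⁴.
Hole 3 (subtracted): ⌀1, A = 0.7854 cm², x = 10.5 cm, Ī = 0.049087 cm⁴.
By symmetry the centroid is at mid-width, x̄ = 7 cm.
Transfer each piece to the centroidal y-axis using Ī + A·d² with d = x − 7:
  plate: d = 0 cm → contributes +457.33 cm⁴
  hole 1: d = -3.5 cm → contributes −9.6702 cm⁴
  hole 2: d = 0 cm → contributes −0.049087 cm⁴
  hole 3: d = 3.5 cm → contributes −9.6702 cm⁴
Total I = 437.94 cm⁴.

I_yy ≈ 438 cm⁴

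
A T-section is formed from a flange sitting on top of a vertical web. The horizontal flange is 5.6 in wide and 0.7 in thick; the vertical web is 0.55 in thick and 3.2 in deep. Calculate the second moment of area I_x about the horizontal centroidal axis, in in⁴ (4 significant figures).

Split into non-overlapping primitives; take the origin at the lower-left of the bounding box.
Flange: 5.6 × 0.7, A = 3.92 in², y = 3.55 in, Ī = 0.160067 in⁴.
Web: 0.55 × 3.2, A = 1.76 in², y = 1.6 in, Ī = 1.50187 in⁴.
Centroid: ȳ = ΣA·y / ΣA = 2.94577 in.
Transfer each piece to the horizontal centroidal axis using Ī + A·d² with d = y − 2.94577:
  flange: d = 0.604225 in → contributes +1.59121 in⁴
  web: d = -1.34577 in → contributes +4.68942 in⁴
Total I = 6.28063 in⁴.

I_x ≈ 6.281 in⁴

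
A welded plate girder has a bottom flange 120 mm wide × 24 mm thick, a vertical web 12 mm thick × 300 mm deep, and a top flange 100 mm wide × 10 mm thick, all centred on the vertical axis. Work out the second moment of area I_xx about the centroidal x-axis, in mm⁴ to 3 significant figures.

Split into non-overlapping primitives; take the origin at the lower-left of the bounding box.
Bottom plate: 120 × 24, A = 2 880 mm², y = 12 mm, Ī = 138 240 mm⁴.
Web plate: 12 × 300, A = 3 600 mm², y = 174 mm, Ī = 27 000 000 mm⁴.
Top plate: 100 × 10, A = 1 000 mm², y = 329 mm, Ī = 8333.3 mm⁴.
Centroid: ȳ = ΣA·y / ΣA = 132.35 mm.
Transfer each piece to the centroidal x-axis using Ī + A·d² with d = y − 132.35:
  bottom plate: d = -120.35 mm → contributes +41 850 845 mm⁴
  web plate: d = 41.652 mm → contributes +33 245 723 mm⁴
  top plate: d = 196.65 mm → contributes +38 680 502 mm⁴
Total I = 113 777 070 mm⁴.

I_xx ≈ 1.14 × 10⁸ mm⁴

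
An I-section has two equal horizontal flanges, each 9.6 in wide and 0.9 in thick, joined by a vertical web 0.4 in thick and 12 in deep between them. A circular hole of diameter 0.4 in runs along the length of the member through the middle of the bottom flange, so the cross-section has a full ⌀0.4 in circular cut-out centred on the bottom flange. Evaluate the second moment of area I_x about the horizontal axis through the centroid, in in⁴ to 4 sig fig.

Split into non-overlapping primitives; take the origin at the lower-left of the bounding box.
Bottom flange: 9.6 × 0.9, A = 8.64 in², y = 0.45 in, Ī = 0.5832 in⁴.
Web: 0.4 × 12, A = 4.8 in², y = 6.9 in, Ī = 57.6 in⁴.
Top flange: 9.6 × 0.9, A = 8.64 in², y = 13.35 in, Ī = 0.5832 in⁴.
Hole (subtracted): ⌀0.4, A = 0.125664 in², y = 0.45 in, Ī = 0.00125664 in⁴.
Centroid: ȳ = ΣA·y / ΣA = 6.93692 in.
Transfer each piece to the horizontal axis through the centroid using Ī + A·d² with d = y − 6.93692:
  bottom flange: d = -6.48692 in → contributes +364.155 in⁴
  web: d = -0.0369189 in → contributes +57.6065 in⁴
  top flange: d = 6.41308 in → contributes +355.926 in⁴
  hole: d = -6.48692 in → contributes −5.2892 in⁴
Total I = 772.398 in⁴.

I_x ≈ 772.4 in⁴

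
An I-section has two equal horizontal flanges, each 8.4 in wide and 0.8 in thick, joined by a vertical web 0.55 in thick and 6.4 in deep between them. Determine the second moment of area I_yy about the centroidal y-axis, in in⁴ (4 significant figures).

I_yy ≈ 79.12 in⁴

Break the section into simple shapes (no overlaps), measuring from the bottom-left corner of the bounding box.
Bottom flange: 8.4 × 0.8, A = 6.72 in², x = 4.2 in, Ī = 39.5136 in⁴.
Web: 0.55 × 6.4, A = 3.52 in², x = 4.2 in, Ī = 0.0887333 in⁴.
Top flange: 8.4 × 0.8, A = 6.72 in², x = 4.2 in, Ī = 39.5136 in⁴.
By symmetry the centroid is at mid-width, x̄ = 4.2 in.
All pieces are centred on the centroidal y-axis, so I = ΣĪ = 79.1159 in⁴.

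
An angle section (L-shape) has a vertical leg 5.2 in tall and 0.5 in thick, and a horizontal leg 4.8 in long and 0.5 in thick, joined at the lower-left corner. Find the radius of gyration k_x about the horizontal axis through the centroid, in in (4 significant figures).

k_x ≈ 1.616 in

Decompose the section into non-overlapping parts with the origin at the bottom-left of its bounding rectangle.
Vertical leg: 0.5 × 5.2, A = 2.6 in², y = 2.6 in, Ī = 5.85867 in⁴.
Horizontal leg (remainder): 4.3 × 0.5, A = 2.15 in², y = 0.25 in, Ī = 0.0447917 in⁴.
Centroid: ȳ = ΣA·y / ΣA = 1.53632 in.
Transfer each piece to the horizontal axis through the centroid using Ī + A·d² with d = y − 1.53632:
  vertical leg: d = 1.06368 in → contributes +8.80037 in⁴
  horizontal leg (remainder): d = -1.28632 in → contributes +3.6022 in⁴
Total I = 12.4026 in⁴.
Radius of gyration: k = √(I/A) = √(12.4026 / 4.75) = 1.61588 in.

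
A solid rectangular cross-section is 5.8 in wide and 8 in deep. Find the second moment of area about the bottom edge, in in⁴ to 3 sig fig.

I_base ≈ 990 in⁴

The section: 5.8 × 8, A = 46.4 in², y = 4 in, Ī = 247.47 in⁴.
Transfer it to a horizontal axis along the bottom face using Ī + A·d² with d = y − 0:
  the section: d = 4 in → contributes +989.87 in⁴
Total I = 989.87 in⁴.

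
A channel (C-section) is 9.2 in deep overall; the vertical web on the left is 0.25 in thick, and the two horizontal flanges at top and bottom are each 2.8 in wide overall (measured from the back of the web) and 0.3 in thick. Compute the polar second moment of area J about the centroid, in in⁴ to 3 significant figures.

J ≈ 49.2 in⁴

Break the section into simple shapes (no overlaps), measuring from the bottom-left corner of the bounding box.
Web: 0.25 × 9.2, A = 2.3 in², y = 4.6 in, Ī = 16.223 in⁴.
Top flange (beyond web): 2.55 × 0.3, A = 0.765 in², y = 9.05 in, Ī = 0.0057375 in⁴.
Bottom flange (beyond web): 2.55 × 0.3, A = 0.765 in², y = 0.15 in, Ī = 0.0057375 in⁴.
By symmetry the centroid is at mid-height, ȳ = 4.6 in.
Transfer each piece to the centroidal x-axis using Ī + A·d² with d = y − 4.6:
  web: d = 0 in → contributes +16.223 in⁴
  top flange (beyond web): d = 4.45 in → contributes +15.155 in⁴
  bottom flange (beyond web): d = -4.45 in → contributes +15.155 in⁴
Total I = 46.532 in⁴.
For the y-axis: x̄ = 0.68427 in.
Repeating about the centroidal y-axis gives I_y = 2.6419 in⁴.
Polar second moment: J = I_x + I_y = 49.174 in⁴.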